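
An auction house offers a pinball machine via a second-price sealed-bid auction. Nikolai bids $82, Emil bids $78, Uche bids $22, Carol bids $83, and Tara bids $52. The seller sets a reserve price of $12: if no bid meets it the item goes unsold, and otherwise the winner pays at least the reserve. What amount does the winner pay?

Ordered from highest: Carol $83 > Nikolai $82 > Emil $78 > Tara $52 > Uche $22.
Carol has the highest bid, so Carol wins.
The second-highest bid is $82, which exceeds the reserve, so that sets the price.

$82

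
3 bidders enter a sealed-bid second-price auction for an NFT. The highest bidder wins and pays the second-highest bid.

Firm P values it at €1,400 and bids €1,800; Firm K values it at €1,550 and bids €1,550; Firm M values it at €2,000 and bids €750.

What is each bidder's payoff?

Bids in descending order: Firm P €1,800, then Firm K €1,550, then Firm M €750.
Firm P has the top bid and wins; the price is the second-highest bid, €1,550.
Firm P's payoff = €1,400 − €1,550 = -€150. All other bidders lose, so their payoff is 0.

Payoffs: Firm P -€150, Firm K €0, Firm M €0.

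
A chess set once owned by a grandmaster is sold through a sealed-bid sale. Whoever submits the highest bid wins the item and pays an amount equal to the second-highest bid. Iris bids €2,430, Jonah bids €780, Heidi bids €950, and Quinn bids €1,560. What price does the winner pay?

Sorted high to low: Iris €2,430 > Quinn €1,560 > Heidi €950 > Jonah €780.
Iris has the highest bid, so Iris wins.
The second-highest bid is €1,560, so that is what Iris pays.

€1,560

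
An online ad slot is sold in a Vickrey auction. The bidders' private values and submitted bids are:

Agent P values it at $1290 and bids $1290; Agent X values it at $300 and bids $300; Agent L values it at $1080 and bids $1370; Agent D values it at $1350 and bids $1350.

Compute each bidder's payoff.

Sorted high to low: Agent L $1370, then Agent D $1350, then Agent P $1290, then Agent X $300.
Agent L has the top bid and wins; the price is the second-highest bid, $1350.
Agent L's payoff = $1080 − $1350 = -$270. All other bidders lose, so their payoff is 0.

Payoffs: Agent P $0, Agent X $0, Agent L -$270, Agent D $0.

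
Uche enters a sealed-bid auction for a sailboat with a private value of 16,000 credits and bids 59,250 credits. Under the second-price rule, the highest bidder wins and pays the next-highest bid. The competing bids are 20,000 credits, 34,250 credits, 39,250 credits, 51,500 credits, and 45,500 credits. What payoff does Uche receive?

Uche's payoff: -35,500 credits.

Highest competing bid: 51,500 credits.
Uche's bid 59,250 credits is the highest overall, so Uche wins and pays the second-highest bid, 51,500 credits.
Payoff = value − price = 16,000 credits − 51,500 credits = -35,500 credits.
Overbidding won the item at a price above value — truthful bidding would have avoided this loss.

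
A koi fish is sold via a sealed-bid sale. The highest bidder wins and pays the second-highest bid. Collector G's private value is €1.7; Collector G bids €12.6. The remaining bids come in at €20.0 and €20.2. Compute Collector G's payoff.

Highest competing bid: €20.2.
Collector G's bid €12.6 is not the highest, so Collector G loses, pays nothing, and earns zero payoff.

€0.0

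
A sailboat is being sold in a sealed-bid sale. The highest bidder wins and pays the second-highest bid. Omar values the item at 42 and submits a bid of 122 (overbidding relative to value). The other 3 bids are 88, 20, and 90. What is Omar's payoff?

Highest competing bid: 90.
Omar's bid 122 is the highest overall, so Omar wins and pays the second-highest bid, 90.
Payoff = value − price = 42 − 90 = -48.
Overbidding won the item at a price above value — truthful bidding would have avoided this loss.

-48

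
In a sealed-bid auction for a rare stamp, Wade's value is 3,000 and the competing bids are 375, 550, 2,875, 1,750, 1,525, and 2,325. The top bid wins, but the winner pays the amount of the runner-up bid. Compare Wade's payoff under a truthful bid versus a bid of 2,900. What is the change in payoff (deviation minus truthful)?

Payoff change: 0.

The highest competing bid is 2,875.
Bidding truthfully at 3,000: Wade has the top bid, wins, and pays the second-highest bid 2,875. Payoff = 3,000 − 2,875 = 125.
Bidding 2,900: Wade has the top bid, wins, and pays the second-highest bid 2,875. Payoff = 3,000 − 2,875 = 125.
Change = 125 − 125 = 0.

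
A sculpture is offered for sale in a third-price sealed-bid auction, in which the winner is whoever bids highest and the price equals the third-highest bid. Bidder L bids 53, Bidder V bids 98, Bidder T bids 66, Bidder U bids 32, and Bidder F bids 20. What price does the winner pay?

Price paid: 53.

Bids in descending order: Bidder V 98, then Bidder T 66, then Bidder L 53, then Bidder U 32, then Bidder F 20.
Bidder V is the highest bidder, so Bidder V wins.
Under the third-price rule, the price is the third-highest bid: 53.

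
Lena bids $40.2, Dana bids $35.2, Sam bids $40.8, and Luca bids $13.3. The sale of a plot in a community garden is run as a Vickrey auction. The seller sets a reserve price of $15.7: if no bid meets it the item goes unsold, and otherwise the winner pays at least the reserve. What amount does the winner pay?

Sorted high to low: Sam $40.8; Lena $40.2; Dana $35.2; Luca $13.3.
Sam has the highest bid, so Sam wins.
The second-highest bid is $40.2, which exceeds the reserve, so that sets the price.

Price paid: $40.2.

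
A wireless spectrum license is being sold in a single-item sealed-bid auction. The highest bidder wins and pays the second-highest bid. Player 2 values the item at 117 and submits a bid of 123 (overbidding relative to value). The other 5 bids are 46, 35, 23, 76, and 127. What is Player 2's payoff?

Highest competing bid: 127.
Player 2's bid 123 is not the highest, so Player 2 loses, pays nothing, and earns zero payoff.

The bidder's payoff: 0.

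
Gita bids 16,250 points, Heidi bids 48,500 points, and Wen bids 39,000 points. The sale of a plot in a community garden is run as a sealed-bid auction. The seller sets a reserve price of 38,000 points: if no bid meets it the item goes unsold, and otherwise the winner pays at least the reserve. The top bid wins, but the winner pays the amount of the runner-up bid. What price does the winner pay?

The winner pays 39,000 points.

Ordered from highest: Heidi 48,500 points; Wen 39,000 points; Gita 16,250 points.
Heidi has the highest bid, so Heidi wins.
The second-highest bid is 39,000 points, which exceeds the reserve, so that sets the price.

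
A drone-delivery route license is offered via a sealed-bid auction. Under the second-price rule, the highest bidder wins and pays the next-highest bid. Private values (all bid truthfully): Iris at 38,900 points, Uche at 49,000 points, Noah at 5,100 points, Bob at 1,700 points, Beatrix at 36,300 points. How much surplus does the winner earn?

Ranking the bids: Uche 49,000 points; Iris 38,900 points; Beatrix 36,300 points; Noah 5,100 points; Bob 1,700 points.
Uche wins with the top bid and pays the second-highest, 38,900 points.
Surplus = 49,000 points − 38,900 points = 10,100 points.

Surplus = 10,100 points.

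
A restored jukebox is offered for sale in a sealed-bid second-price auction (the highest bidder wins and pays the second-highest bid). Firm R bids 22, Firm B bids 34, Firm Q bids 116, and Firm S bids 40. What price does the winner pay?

Ordered from highest: Firm Q 116, then Firm S 40, then Firm B 34, then Firm R 22.
Firm Q is the highest bidder, so Firm Q wins.
Under the second-price rule, the price is the second-highest bid: 40.

Price paid: 40.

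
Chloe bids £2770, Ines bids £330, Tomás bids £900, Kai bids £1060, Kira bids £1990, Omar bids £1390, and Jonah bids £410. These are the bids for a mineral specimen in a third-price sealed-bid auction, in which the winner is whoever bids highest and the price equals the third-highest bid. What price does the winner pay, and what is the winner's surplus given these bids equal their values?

Ranking the bids: Chloe £2770 > Kira £1990 > Omar £1390 > Kai £1060 > Tomás £900 > Jonah £410 > Ines £330.
Chloe is the highest bidder, so Chloe wins.
Under the third-price rule, the price is the third-highest bid: £1390.
Surplus = £2770 − £1390 = £1380.

Price £1390; surplus £1380.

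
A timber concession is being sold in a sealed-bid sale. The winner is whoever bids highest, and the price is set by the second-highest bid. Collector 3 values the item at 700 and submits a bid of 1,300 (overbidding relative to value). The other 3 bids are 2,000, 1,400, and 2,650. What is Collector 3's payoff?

Highest competing bid: 2,650.
Collector 3's bid 1,300 is not the highest, so Collector 3 loses, pays nothing, and earns zero payoff.

The bidder's payoff: 0.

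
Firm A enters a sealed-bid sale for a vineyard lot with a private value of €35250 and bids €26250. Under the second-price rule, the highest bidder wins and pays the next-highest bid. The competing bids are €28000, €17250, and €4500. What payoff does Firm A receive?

Payoff = €0.

Highest competing bid: €28000.
Firm A's bid €26250 is not the highest, so Firm A loses, pays nothing, and earns zero payoff.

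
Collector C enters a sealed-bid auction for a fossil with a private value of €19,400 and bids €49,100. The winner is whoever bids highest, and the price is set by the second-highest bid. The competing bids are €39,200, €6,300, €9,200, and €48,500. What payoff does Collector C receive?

-€29,100

Highest competing bid: €48,500.
Collector C's bid €49,100 is the highest overall, so Collector C wins and pays the second-highest bid, €48,500.
Payoff = value − price = €19,400 − €48,500 = -€29,100.
Overbidding won the item at a price above value — truthful bidding would have avoided this loss.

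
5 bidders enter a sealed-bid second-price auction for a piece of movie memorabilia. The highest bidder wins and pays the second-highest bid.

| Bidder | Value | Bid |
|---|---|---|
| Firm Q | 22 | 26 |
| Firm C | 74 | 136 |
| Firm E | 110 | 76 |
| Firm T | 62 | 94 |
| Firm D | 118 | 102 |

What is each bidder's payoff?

Payoffs: Firm Q 0, Firm C -28, Firm E 0, Firm T 0, Firm D 0.

Bids in descending order: Firm C 136, then Firm D 102, then Firm T 94, then Firm E 76, then Firm Q 26.
Firm C has the top bid and wins; the price is the second-highest bid, 102.
Firm C's payoff = 74 − 102 = -28. All other bidders lose, so their payoff is 0.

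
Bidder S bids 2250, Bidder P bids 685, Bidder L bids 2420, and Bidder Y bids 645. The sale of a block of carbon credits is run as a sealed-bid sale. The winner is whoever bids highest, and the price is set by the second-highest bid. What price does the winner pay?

Price paid: 2250.

Ordered from highest: Bidder L 2420 > Bidder S 2250 > Bidder P 685 > Bidder Y 645.
Bidder L has the highest bid, so Bidder L wins.
The second-highest bid is 2250, so that is what Bidder L pays.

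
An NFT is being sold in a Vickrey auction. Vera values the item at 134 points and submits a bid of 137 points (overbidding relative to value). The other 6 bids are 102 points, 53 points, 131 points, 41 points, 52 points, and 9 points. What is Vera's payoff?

Payoff = 3 points.

Highest competing bid: 131 points.
Vera's bid 137 points is the highest overall, so Vera wins and pays the second-highest bid, 131 points.
Payoff = value − price = 134 points − 131 points = 3 points.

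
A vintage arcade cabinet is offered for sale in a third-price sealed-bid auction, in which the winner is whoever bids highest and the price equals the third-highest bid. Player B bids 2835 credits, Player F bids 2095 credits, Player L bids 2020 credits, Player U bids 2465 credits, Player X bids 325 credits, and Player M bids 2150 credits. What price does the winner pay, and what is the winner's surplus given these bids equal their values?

The winner pays 2150 credits for a surplus of 685 credits.

Ordered from highest: Player B 2835 credits > Player U 2465 credits > Player M 2150 credits > Player F 2095 credits > Player L 2020 credits > Player X 325 credits.
Player B is the highest bidder, so Player B wins.
Under the third-price rule, the price is the third-highest bid: 2150 credits.
Surplus = 2835 credits − 2150 credits = 685 credits.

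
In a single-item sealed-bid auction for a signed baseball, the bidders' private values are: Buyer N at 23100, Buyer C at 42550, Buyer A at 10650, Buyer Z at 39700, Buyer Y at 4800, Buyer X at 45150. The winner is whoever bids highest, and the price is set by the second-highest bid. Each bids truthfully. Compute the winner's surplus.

Surplus = 2600.

Sorted high to low: Buyer X 45150, then Buyer C 42550, then Buyer Z 39700, then Buyer N 23100, then Buyer A 10650, then Buyer Y 4800.
Buyer X wins with the top bid and pays the second-highest, 42550.
Surplus = 45150 − 42550 = 2600.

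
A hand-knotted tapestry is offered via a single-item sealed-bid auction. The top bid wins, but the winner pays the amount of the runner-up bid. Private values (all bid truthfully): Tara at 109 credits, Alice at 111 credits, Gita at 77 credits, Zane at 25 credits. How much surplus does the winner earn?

2 credits

Ranking the bids: Alice 111 credits, then Tara 109 credits, then Gita 77 credits, then Zane 25 credits.
Alice wins with the top bid and pays the second-highest, 109 credits.
Surplus = 111 credits − 109 credits = 2 credits.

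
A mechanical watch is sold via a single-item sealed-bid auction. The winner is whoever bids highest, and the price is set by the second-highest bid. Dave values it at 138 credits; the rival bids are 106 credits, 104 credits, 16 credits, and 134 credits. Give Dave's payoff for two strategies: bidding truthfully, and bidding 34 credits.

The highest competing bid is 134 credits.
Bidding truthfully at 138 credits: Dave has the top bid, wins, and pays the second-highest bid 134 credits. Payoff = 138 credits − 134 credits = 4 credits.
Bidding 34 credits: the top bid is 134 credits (a rival), so Dave loses. Payoff = 0 credits.

(a) 4 credits  (b) 0 credits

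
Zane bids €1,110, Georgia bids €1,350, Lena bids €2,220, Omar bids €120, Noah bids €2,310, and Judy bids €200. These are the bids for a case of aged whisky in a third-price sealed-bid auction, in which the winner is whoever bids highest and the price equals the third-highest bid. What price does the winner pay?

€1,350

Ordered from highest: Noah €2,310, then Lena €2,220, then Georgia €1,350, then Zane €1,110, then Judy €200, then Omar €120.
Noah is the highest bidder, so Noah wins.
Under the third-price rule, the price is the third-highest bid: €1,350.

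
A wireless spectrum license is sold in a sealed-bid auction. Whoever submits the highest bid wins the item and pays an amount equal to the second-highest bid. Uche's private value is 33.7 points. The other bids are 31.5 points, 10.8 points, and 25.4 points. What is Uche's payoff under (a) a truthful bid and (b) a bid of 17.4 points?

The highest competing bid is 31.5 points.
Bidding truthfully at 33.7 points: Uche has the top bid, wins, and pays the second-highest bid 31.5 points. Payoff = 33.7 points − 31.5 points = 2.2 points.
Bidding 17.4 points: the top bid is 31.5 points (a rival), so Uche loses. Payoff = 0.0 points.

(a) 2.2 points  (b) 0.0 points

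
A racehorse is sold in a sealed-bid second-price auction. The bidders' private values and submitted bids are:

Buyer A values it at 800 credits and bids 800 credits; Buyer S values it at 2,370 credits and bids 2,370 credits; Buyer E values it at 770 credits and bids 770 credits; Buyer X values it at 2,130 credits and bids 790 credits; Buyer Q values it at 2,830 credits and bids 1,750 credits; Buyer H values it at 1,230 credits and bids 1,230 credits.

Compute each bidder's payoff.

Bids in descending order: Buyer S 2,370 credits, then Buyer Q 1,750 credits, then Buyer H 1,230 credits, then Buyer A 800 credits, then Buyer X 790 credits, then Buyer E 770 credits.
Buyer S has the top bid and wins; the price is the second-highest bid, 1,750 credits.
Buyer S's payoff = 2,370 credits − 1,750 credits = 620 credits. All other bidders lose, so their payoff is 0.

Buyer A 0 credits, Buyer S 620 credits, Buyer E 0 credits, Buyer X 0 credits, Buyer Q 0 credits, Buyer H 0 credits.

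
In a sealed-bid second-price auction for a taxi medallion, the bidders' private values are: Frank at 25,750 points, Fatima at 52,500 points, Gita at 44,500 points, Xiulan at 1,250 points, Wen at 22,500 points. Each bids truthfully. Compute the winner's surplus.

Ordered from highest: Fatima 52,500 points, then Gita 44,500 points, then Frank 25,750 points, then Wen 22,500 points, then Xiulan 1,250 points.
Fatima wins with the top bid and pays the second-highest, 44,500 points.
Surplus = 52,500 points − 44,500 points = 8,000 points.

Winner's surplus: 8,000 points.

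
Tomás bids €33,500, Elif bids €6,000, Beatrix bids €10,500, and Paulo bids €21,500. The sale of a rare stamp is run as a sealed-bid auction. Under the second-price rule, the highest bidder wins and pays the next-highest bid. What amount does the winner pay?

€21,500

Ranking the bids: Tomás €33,500, then Paulo €21,500, then Beatrix €10,500, then Elif €6,000.
Tomás has the highest bid, so Tomás wins.
The second-highest bid is €21,500, so that is what Tomás pays.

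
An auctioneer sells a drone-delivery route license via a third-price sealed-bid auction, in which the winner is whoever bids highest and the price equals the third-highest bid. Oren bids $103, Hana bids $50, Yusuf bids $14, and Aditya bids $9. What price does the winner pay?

Bids in descending order: Oren $103, then Hana $50, then Yusuf $14, then Aditya $9.
Oren is the highest bidder, so Oren wins.
Under the third-price rule, the price is the third-highest bid: $14.

Price paid: $14.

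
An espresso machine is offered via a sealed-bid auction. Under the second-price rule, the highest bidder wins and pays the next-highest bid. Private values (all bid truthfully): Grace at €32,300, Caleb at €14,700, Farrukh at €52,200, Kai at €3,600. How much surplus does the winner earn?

€19,900

Ordered from highest: Farrukh €52,200; Grace €32,300; Caleb €14,700; Kai €3,600.
Farrukh wins with the top bid and pays the second-highest, €32,300.
Surplus = €52,200 − €32,300 = €19,900.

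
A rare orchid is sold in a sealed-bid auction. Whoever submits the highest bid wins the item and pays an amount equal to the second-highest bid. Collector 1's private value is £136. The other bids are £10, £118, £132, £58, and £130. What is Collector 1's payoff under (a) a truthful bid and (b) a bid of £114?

The highest competing bid is £132.
Bidding truthfully at £136: Collector 1 has the top bid, wins, and pays the second-highest bid £132. Payoff = £136 − £132 = £4.
Bidding £114: the top bid is £132 (a rival), so Collector 1 loses. Payoff = £0.
This is the dominant-strategy logic: truthful bidding weakly beats any alternative.

Truthful: £4; alternative: £0.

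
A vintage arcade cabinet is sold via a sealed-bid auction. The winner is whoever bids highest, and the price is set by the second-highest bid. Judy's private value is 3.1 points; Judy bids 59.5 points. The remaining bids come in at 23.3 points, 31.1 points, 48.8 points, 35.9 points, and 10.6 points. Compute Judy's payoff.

Highest competing bid: 48.8 points.
Judy's bid 59.5 points is the highest overall, so Judy wins and pays the second-highest bid, 48.8 points.
Payoff = value − price = 3.1 points − 48.8 points = -45.7 points.

-45.7 points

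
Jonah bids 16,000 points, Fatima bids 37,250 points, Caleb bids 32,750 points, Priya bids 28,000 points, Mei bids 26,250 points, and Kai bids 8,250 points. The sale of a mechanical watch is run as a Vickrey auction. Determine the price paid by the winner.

Bids in descending order: Fatima 37,250 points; Caleb 32,750 points; Priya 28,000 points; Mei 26,250 points; Jonah 16,000 points; Kai 8,250 points.
Fatima has the highest bid, so Fatima wins.
The second-highest bid is 32,750 points, so that is what Fatima pays.

32,750 points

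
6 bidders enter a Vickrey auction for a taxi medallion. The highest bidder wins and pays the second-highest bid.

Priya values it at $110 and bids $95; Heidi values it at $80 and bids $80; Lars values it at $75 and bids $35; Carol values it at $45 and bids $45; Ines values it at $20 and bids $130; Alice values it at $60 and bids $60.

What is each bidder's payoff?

Payoffs: Priya $0, Heidi $0, Lars $0, Carol $0, Ines -$75, Alice $0.

Bids in descending order: Ines $130, then Priya $95, then Heidi $80, then Alice $60, then Carol $45, then Lars $35.
Ines has the top bid and wins; the price is the second-highest bid, $95.
Ines's payoff = $20 − $95 = -$75. All other bidders lose, so their payoff is 0.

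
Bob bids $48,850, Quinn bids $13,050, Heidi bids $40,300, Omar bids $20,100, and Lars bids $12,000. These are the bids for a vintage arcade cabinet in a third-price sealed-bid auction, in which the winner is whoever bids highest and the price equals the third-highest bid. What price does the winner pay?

$20,100

Sorted high to low: Bob $48,850; Heidi $40,300; Omar $20,100; Quinn $13,050; Lars $12,000.
Bob is the highest bidder, so Bob wins.
Under the third-price rule, the price is the third-highest bid: $20,100.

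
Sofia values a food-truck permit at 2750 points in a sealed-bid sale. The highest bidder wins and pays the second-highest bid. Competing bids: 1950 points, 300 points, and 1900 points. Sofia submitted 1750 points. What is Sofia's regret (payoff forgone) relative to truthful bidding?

Payoff forgone: 800 points.

The highest competing bid is 1950 points.
Bidding truthfully at 2750 points: Sofia has the top bid, wins, and pays the second-highest bid 1950 points. Payoff = 2750 points − 1950 points = 800 points.
Bidding 1750 points: the top bid is 1950 points (a rival), so Sofia loses. Payoff = 0 points.
Regret = truthful payoff − actual payoff = 800 points − 0 points = 800 points.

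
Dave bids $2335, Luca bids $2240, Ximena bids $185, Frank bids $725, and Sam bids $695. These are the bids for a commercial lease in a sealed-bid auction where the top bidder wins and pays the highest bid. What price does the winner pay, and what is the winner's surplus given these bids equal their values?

The winner pays $2335 for a surplus of $0.

Bids in descending order: Dave $2335 > Luca $2240 > Frank $725 > Sam $695 > Ximena $185.
Dave is the highest bidder, so Dave wins.
Under the first-price rule, the price is the highest bid: $2335.
Surplus = $2335 − $2335 = $0.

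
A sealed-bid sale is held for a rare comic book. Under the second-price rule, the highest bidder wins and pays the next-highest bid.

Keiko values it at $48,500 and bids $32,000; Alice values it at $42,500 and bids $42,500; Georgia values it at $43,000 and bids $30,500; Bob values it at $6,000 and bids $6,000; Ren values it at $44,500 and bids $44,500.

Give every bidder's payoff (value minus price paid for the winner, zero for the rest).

Ranking the bids: Ren $44,500; Alice $42,500; Keiko $32,000; Georgia $30,500; Bob $6,000.
Ren has the top bid and wins; the price is the second-highest bid, $42,500.
Ren's payoff = $44,500 − $42,500 = $2,000. All other bidders lose, so their payoff is 0.

Keiko $0, Alice $0, Georgia $0, Bob $0, Ren $2,000.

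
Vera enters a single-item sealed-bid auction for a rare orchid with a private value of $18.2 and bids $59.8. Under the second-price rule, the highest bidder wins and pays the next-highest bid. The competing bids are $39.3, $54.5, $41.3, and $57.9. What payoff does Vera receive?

Highest competing bid: $57.9.
Vera's bid $59.8 is the highest overall, so Vera wins and pays the second-highest bid, $57.9.
Payoff = value − price = $18.2 − $57.9 = -$39.7.

-$39.7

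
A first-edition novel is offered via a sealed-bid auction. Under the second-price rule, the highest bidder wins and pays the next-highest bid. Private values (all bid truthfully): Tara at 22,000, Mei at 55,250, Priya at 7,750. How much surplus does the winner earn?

Sorted high to low: Mei 55,250; Tara 22,000; Priya 7,750.
Mei wins with the top bid and pays the second-highest, 22,000.
Surplus = 55,250 − 22,000 = 33,250.

33,250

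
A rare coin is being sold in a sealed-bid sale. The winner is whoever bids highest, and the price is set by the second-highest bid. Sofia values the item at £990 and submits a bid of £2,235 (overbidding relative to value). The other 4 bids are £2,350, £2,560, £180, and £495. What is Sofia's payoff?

Highest competing bid: £2,560.
Sofia's bid £2,235 is not the highest, so Sofia loses, pays nothing, and earns zero payoff.

Sofia's payoff: £0.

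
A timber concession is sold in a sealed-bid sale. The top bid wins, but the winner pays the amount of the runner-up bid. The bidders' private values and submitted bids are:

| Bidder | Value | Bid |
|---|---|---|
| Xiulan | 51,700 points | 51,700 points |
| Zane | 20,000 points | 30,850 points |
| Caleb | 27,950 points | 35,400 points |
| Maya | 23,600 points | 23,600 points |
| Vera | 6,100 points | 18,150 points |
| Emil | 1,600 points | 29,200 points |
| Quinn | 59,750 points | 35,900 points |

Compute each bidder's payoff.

Xiulan 15,800 points, Zane 0 points, Caleb 0 points, Maya 0 points, Vera 0 points, Emil 0 points, Quinn 0 points.

Ranking the bids: Xiulan 51,700 points; Quinn 35,900 points; Caleb 35,400 points; Zane 30,850 points; Emil 29,200 points; Maya 23,600 points; Vera 18,150 points.
Xiulan has the top bid and wins; the price is the second-highest bid, 35,900 points.
Xiulan's payoff = 51,700 points − 35,900 points = 15,800 points. All other bidders lose, so their payoff is 0.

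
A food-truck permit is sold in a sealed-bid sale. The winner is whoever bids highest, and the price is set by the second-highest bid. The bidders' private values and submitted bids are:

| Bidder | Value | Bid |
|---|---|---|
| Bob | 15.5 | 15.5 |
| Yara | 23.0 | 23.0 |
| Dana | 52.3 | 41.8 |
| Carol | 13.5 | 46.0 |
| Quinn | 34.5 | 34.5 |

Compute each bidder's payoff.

Payoffs: Bob 0.0, Yara 0.0, Dana 0.0, Carol -28.3, Quinn 0.0.

Sorted high to low: Carol 46.0, then Dana 41.8, then Quinn 34.5, then Yara 23.0, then Bob 15.5.
Carol has the top bid and wins; the price is the second-highest bid, 41.8.
Carol's payoff = 13.5 − 41.8 = -28.3. All other bidders lose, so their payoff is 0.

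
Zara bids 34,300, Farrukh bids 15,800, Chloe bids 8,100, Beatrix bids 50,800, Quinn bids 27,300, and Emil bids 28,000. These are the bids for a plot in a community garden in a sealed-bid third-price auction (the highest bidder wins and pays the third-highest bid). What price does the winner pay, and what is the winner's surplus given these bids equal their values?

Bids in descending order: Beatrix 50,800, then Zara 34,300, then Emil 28,000, then Quinn 27,300, then Farrukh 15,800, then Chloe 8,100.
Beatrix is the highest bidder, so Beatrix wins.
Under the third-price rule, the price is the third-highest bid: 28,000.
Surplus = 50,800 − 28,000 = 22,800.

The winner pays 28,000 for a surplus of 22,800.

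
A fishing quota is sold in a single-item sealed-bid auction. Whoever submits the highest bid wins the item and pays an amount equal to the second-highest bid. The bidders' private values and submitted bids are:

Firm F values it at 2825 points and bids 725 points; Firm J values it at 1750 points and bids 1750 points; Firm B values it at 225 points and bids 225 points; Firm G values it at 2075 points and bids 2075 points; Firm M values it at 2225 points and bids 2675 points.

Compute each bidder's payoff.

Ordered from highest: Firm M 2675 points > Firm G 2075 points > Firm J 1750 points > Firm F 725 points > Firm B 225 points.
Firm M has the top bid and wins; the price is the second-highest bid, 2075 points.
Firm M's payoff = 2225 points − 2075 points = 150 points. All other bidders lose, so their payoff is 0.

Payoffs: Firm F 0 points, Firm J 0 points, Firm B 0 points, Firm G 0 points, Firm M 150 points.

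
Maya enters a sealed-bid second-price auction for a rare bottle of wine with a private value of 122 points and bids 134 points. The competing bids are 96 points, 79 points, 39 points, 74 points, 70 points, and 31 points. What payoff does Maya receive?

Maya's payoff: 26 points.

Highest competing bid: 96 points.
Maya's bid 134 points is the highest overall, so Maya wins and pays the second-highest bid, 96 points.
Payoff = value − price = 122 points − 96 points = 26 points.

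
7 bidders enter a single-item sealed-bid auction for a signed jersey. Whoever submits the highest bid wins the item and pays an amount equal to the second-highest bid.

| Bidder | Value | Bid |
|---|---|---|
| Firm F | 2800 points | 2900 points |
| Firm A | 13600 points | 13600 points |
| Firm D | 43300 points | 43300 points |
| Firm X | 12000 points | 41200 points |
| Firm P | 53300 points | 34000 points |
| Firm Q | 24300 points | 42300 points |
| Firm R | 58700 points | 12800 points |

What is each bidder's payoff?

Ranking the bids: Firm D 43300 points > Firm Q 42300 points > Firm X 41200 points > Firm P 34000 points > Firm A 13600 points > Firm R 12800 points > Firm F 2900 points.
Firm D has the top bid and wins; the price is the second-highest bid, 42300 points.
Firm D's payoff = 43300 points − 42300 points = 1000 points. All other bidders lose, so their payoff is 0.

Firm F 0 points, Firm A 0 points, Firm D 1000 points, Firm X 0 points, Firm P 0 points, Firm Q 0 points, Firm R 0 points.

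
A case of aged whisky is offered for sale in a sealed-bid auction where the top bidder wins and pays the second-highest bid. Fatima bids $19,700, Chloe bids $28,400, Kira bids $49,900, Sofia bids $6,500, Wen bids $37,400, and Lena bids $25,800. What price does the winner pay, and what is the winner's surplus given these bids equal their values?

Ordered from highest: Kira $49,900 > Wen $37,400 > Chloe $28,400 > Lena $25,800 > Fatima $19,700 > Sofia $6,500.
Kira is the highest bidder, so Kira wins.
Under the second-price rule, the price is the second-highest bid: $37,400.
Surplus = $49,900 − $37,400 = $12,500.

The winner pays $37,400 for a surplus of $12,500.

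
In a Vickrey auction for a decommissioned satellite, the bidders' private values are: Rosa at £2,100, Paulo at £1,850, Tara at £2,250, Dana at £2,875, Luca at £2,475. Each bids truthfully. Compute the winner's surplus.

Sorted high to low: Dana £2,875, then Luca £2,475, then Tara £2,250, then Rosa £2,100, then Paulo £1,850.
Dana wins with the top bid and pays the second-highest, £2,475.
Surplus = £2,875 − £2,475 = £400.

£400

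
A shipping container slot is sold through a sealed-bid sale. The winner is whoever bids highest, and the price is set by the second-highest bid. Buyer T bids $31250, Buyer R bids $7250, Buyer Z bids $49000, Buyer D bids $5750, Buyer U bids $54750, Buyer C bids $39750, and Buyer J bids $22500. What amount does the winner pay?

The winner pays $49000.

Ordered from highest: Buyer U $54750 > Buyer Z $49000 > Buyer C $39750 > Buyer T $31250 > Buyer J $22500 > Buyer R $7250 > Buyer D $5750.
Buyer U has the highest bid, so Buyer U wins.
The second-highest bid is $49000, so that is what Buyer U pays.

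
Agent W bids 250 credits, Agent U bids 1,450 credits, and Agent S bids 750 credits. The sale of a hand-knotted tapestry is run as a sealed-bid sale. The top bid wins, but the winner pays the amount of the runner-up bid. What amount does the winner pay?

Price paid: 750 credits.

Sorted high to low: Agent U 1,450 credits; Agent S 750 credits; Agent W 250 credits.
Agent U has the highest bid, so Agent U wins.
The second-highest bid is 750 credits, so that is what Agent U pays.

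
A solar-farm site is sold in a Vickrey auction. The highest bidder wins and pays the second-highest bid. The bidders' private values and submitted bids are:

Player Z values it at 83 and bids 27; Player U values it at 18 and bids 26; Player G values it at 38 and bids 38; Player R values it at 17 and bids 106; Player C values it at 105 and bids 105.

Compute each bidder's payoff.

Payoffs: Player Z 0, Player U 0, Player G 0, Player R -88, Player C 0.

Bids in descending order: Player R 106 > Player C 105 > Player G 38 > Player Z 27 > Player U 26.
Player R has the top bid and wins; the price is the second-highest bid, 105.
Player R's payoff = 17 − 105 = -88. All other bidders lose, so their payoff is 0.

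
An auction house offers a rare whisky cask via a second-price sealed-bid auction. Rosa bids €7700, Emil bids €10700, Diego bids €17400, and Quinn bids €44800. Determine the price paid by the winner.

Price paid: €17400.

Ordered from highest: Quinn €44800 > Diego €17400 > Emil €10700 > Rosa €7700.
Quinn has the highest bid, so Quinn wins.
The second-highest bid is €17400, so that is what Quinn pays.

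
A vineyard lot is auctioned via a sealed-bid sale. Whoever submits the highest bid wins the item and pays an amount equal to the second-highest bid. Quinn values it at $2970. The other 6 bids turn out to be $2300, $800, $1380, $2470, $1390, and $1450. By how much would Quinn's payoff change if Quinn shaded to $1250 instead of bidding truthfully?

The highest competing bid is $2470.
Bidding truthfully at $2970: Quinn has the top bid, wins, and pays the second-highest bid $2470. Payoff = $2970 − $2470 = $500.
Bidding $1250: the top bid is $2470 (a rival), so Quinn loses. Payoff = $0.
Change = $0 − $500 = -$500.

Change in payoff: -$500.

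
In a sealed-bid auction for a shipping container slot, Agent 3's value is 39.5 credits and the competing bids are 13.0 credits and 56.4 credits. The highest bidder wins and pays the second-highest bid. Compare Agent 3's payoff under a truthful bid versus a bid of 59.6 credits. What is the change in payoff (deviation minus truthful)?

Payoff change: -16.9 credits.

The highest competing bid is 56.4 credits.
Bidding truthfully at 39.5 credits: the top bid is 56.4 credits (a rival), so Agent 3 loses. Payoff = 0.0 credits.
Bidding 59.6 credits: Agent 3 has the top bid, wins, and pays the second-highest bid 56.4 credits. Payoff = 39.5 credits − 56.4 credits = -16.9 credits.
Change = -16.9 credits − 0.0 credits = -16.9 credits.
Deviating from a truthful bid can only lose payoff in a second-price auction — never gain.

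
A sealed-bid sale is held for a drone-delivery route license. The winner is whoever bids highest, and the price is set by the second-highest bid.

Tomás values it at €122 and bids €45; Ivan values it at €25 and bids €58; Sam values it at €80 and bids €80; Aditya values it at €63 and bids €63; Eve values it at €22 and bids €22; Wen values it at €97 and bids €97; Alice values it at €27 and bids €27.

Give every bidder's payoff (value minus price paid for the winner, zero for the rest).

Ranking the bids: Wen €97 > Sam €80 > Aditya €63 > Ivan €58 > Tomás €45 > Alice €27 > Eve €22.
Wen has the top bid and wins; the price is the second-highest bid, €80.
Wen's payoff = €97 − €80 = €17. All other bidders lose, so their payoff is 0.

Payoffs: Tomás €0, Ivan €0, Sam €0, Aditya €0, Eve €0, Wen €17, Alice €0.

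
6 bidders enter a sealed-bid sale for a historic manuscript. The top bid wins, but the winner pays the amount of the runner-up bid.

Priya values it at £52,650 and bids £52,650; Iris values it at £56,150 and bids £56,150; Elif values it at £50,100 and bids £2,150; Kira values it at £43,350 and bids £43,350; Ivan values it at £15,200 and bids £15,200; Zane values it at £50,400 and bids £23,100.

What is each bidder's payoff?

Ordered from highest: Iris £56,150 > Priya £52,650 > Kira £43,350 > Zane £23,100 > Ivan £15,200 > Elif £2,150.
Iris has the top bid and wins; the price is the second-highest bid, £52,650.
Iris's payoff = £56,150 − £52,650 = £3,500. All other bidders lose, so their payoff is 0.

Payoffs: Priya £0, Iris £3,500, Elif £0, Kira £0, Ivan £0, Zane £0.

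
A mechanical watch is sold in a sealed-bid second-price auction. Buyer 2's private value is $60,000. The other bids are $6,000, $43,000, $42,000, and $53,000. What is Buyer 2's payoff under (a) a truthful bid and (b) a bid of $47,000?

The highest competing bid is $53,000.
Bidding truthfully at $60,000: Buyer 2 has the top bid, wins, and pays the second-highest bid $53,000. Payoff = $60,000 − $53,000 = $7,000.
Bidding $47,000: the top bid is $53,000 (a rival), so Buyer 2 loses. Payoff = $0.

Truthful: $7,000; alternative: $0.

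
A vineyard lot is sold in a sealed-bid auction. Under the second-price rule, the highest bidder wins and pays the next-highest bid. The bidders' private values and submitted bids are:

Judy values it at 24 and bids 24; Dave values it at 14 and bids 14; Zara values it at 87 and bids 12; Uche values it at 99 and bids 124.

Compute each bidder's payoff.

Judy 0, Dave 0, Zara 0, Uche 75.

Ordered from highest: Uche 124 > Judy 24 > Dave 14 > Zara 12.
Uche has the top bid and wins; the price is the second-highest bid, 24.
Uche's payoff = 99 − 24 = 75. All other bidders lose, so their payoff is 0.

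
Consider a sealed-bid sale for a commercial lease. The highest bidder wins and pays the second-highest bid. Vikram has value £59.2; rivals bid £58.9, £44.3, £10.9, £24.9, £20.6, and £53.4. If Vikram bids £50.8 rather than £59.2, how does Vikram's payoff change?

-£0.3

The highest competing bid is £58.9.
Bidding truthfully at £59.2: Vikram has the top bid, wins, and pays the second-highest bid £58.9. Payoff = £59.2 − £58.9 = £0.3.
Bidding £50.8: the top bid is £58.9 (a rival), so Vikram loses. Payoff = £0.0.
Change = £0.0 − £0.3 = -£0.3.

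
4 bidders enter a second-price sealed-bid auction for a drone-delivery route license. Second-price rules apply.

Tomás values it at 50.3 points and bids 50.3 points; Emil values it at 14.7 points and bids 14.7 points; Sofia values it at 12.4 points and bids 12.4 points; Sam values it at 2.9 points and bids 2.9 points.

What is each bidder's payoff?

Ranking the bids: Tomás 50.3 points; Emil 14.7 points; Sofia 12.4 points; Sam 2.9 points.
Tomás has the top bid and wins; the price is the second-highest bid, 14.7 points.
Tomás's payoff = 50.3 points − 14.7 points = 35.6 points. All other bidders lose, so their payoff is 0.

Payoffs: Tomás 35.6 points, Emil 0.0 points, Sofia 0.0 points, Sam 0.0 points.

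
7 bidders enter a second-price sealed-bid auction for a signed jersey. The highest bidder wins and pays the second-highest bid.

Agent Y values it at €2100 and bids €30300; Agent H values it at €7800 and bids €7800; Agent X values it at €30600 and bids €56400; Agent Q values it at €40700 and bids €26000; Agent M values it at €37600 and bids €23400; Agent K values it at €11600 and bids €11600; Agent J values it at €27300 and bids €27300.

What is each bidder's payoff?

Ordered from highest: Agent X €56400; Agent Y €30300; Agent J €27300; Agent Q €26000; Agent M €23400; Agent K €11600; Agent H €7800.
Agent X has the top bid and wins; the price is the second-highest bid, €30300.
Agent X's payoff = €30600 − €30300 = €300. All other bidders lose, so their payoff is 0.

Payoffs: Agent Y €0, Agent H €0, Agent X €300, Agent Q €0, Agent M €0, Agent K €0, Agent J €0.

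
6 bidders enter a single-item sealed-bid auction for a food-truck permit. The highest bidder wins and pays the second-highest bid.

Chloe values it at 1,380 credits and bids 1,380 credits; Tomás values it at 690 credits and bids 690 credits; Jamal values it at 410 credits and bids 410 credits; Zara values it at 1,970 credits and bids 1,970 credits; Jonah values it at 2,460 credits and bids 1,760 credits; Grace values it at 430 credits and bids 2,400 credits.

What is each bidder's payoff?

Sorted high to low: Grace 2,400 credits; Zara 1,970 credits; Jonah 1,760 credits; Chloe 1,380 credits; Tomás 690 credits; Jamal 410 credits.
Grace has the top bid and wins; the price is the second-highest bid, 1,970 credits.
Grace's payoff = 430 credits − 1,970 credits = -1,540 credits. All other bidders lose, so their payoff is 0.

Payoffs: Chloe 0 credits, Tomás 0 credits, Jamal 0 credits, Zara 0 credits, Jonah 0 credits, Grace -1,540 credits.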